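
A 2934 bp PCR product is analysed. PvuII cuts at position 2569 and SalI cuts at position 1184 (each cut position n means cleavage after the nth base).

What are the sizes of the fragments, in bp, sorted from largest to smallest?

Combined cut positions (sorted): 1184, 2569.
Linear molecule, 2 cuts → 3 fragments:
  1184 − 0 = 1184 bp
  2569 − 1184 = 1385 bp
  2934 − 2569 = 365 bp
Sorted largest to smallest: 1385, 1184, 365 bp.

1385, 1184, 365 bp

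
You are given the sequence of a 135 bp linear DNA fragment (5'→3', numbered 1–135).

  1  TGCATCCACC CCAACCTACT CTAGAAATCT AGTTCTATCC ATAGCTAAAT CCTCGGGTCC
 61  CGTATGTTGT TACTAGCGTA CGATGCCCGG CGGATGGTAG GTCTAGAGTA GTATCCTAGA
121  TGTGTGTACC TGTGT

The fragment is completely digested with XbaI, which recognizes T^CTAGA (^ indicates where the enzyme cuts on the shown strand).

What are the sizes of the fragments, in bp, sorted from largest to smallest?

82, 33, 20 bp

XbaI sites (TCTAGA) start at positions 20, 102.
XbaI cuts after the first base of each site, so after positions 20, 102.
Linear molecule, 2 cuts → 3 fragments:
  1–20 → 20 bp
  21–102 → 82 bp
  103–135 → 33 bp
Sorted largest to smallest: 82, 33, 20 bp.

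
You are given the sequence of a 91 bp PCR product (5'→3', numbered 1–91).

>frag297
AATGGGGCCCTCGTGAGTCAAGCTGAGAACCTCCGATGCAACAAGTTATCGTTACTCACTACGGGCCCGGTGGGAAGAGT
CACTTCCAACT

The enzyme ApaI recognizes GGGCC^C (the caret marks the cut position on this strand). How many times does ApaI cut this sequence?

2

GGGCCC occurs starting at positions 5, 63.
ApaI cuts at 2 sites.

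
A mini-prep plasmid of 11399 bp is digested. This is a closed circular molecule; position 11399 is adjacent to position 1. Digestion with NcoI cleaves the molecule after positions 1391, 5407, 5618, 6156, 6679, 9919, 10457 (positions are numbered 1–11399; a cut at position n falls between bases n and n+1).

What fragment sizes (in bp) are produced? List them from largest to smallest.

4016, 3240, 2333, 538, 538, 523, 211 bp

Circular molecule, 7 cuts → 7 fragments:
  5407 − 1391 = 4016 bp
  5618 − 5407 = 211 bp
  6156 − 5618 = 538 bp
  6679 − 6156 = 523 bp
  9919 − 6679 = 3240 bp
  10457 − 9919 = 538 bp
  wrap: 11399 − 10457 + 1391 = 2333 bp
Sorted largest to smallest: 4016, 3240, 2333, 538, 538, 523, 211 bp.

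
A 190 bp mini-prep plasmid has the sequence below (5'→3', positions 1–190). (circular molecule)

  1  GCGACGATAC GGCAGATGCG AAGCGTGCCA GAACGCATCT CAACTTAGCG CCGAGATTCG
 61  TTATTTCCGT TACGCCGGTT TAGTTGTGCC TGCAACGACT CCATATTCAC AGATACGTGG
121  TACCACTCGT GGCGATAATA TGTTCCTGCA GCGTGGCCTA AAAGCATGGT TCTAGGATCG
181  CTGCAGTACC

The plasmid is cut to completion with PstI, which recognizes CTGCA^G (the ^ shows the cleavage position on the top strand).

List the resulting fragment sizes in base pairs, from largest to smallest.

PstI sites (CTGCAG) start at positions 146, 181.
PstI cuts after base 5 of each site (before the last base), so after positions 150, 185.
Circular molecule, 2 cuts → 2 fragments:
  151–185 → 35 bp
  186–190 then 1–150 → 5 + 150 = 155 bp
Sorted largest to smallest: 155, 35 bp.

155, 35 bp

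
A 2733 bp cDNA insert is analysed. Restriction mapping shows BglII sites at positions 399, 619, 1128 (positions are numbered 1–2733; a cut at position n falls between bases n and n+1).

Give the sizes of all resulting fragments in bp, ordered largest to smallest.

Linear molecule, 3 cuts → 4 fragments:
  399 − 0 = 399 bp
  619 − 399 = 220 bp
  1128 − 619 = 509 bp
  2733 − 1128 = 1605 bp
Sorted largest to smallest: 1605, 509, 399, 220 bp.

1605, 509, 399, 220 bp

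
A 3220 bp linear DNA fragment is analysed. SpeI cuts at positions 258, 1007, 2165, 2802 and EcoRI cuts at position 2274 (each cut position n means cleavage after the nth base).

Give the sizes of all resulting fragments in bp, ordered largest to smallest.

Combined cut positions (sorted): 258, 1007, 2165, 2274, 2802.
Linear molecule, 5 cuts → 6 fragments:
  258 − 0 = 258 bp
  1007 − 258 = 749 bp
  2165 − 1007 = 1158 bp
  2274 − 2165 = 109 bp
  2802 − 2274 = 528 bp
  3220 − 2802 = 418 bp
Sorted largest to smallest: 1158, 749, 528, 418, 258, 109 bp.

1158, 749, 528, 418, 258, 109 bp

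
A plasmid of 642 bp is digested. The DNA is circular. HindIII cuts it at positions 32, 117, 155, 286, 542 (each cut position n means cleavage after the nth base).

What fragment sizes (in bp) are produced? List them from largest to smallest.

256, 132, 131, 85, 38 bp

Circular molecule, 5 cuts → 5 fragments:
  117 − 32 = 85 bp
  155 − 117 = 38 bp
  286 − 155 = 131 bp
  542 − 286 = 256 bp
  wrap: 642 − 542 + 32 = 132 bp
Sorted largest to smallest: 256, 132, 131, 85, 38 bp.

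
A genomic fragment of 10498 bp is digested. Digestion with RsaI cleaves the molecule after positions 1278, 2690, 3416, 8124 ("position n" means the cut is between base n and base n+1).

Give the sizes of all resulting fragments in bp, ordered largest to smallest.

4708, 2374, 1412, 1278, 726 bp

Linear molecule, 4 cuts → 5 fragments:
  1278 − 0 = 1278 bp
  2690 − 1278 = 1412 bp
  3416 − 2690 = 726 bp
  8124 − 3416 = 4708 bp
  10498 − 8124 = 2374 bp
Sorted largest to smallest: 4708, 2374, 1412, 1278, 726 bp.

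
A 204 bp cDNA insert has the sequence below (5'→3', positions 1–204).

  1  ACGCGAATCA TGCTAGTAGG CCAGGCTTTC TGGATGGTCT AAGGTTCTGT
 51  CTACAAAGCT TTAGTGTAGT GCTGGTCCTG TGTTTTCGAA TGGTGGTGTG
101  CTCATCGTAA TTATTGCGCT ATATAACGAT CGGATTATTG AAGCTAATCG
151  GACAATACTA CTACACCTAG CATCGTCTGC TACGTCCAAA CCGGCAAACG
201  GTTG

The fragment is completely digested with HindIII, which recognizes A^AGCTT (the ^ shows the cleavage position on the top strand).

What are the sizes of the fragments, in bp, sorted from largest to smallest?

The HindIII site (AAGCTT) starts at position 56.
HindIII cuts after the first base of each site, so after position 56.
Linear molecule, 1 cut → 2 fragments:
  1–56 → 56 bp
  57–204 → 148 bp
Sorted largest to smallest: 148, 56 bp.

148, 56 bp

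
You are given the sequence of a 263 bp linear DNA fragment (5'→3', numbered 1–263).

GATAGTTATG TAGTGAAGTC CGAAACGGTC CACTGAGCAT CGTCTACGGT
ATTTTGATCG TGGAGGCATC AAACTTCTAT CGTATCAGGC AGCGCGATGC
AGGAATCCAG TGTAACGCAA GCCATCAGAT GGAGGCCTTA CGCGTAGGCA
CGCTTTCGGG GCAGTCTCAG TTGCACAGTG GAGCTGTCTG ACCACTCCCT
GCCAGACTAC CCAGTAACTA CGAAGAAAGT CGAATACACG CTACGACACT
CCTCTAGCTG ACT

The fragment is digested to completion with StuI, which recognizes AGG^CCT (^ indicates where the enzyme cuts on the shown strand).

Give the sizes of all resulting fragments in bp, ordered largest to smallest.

135, 128 bp

The StuI site (AGGCCT) starts at position 133.
StuI cuts after base 3 of each site, so after position 135.
Linear molecule, 1 cut → 2 fragments:
  1–135 → 135 bp
  136–263 → 128 bp
Sorted largest to smallest: 135, 128 bp.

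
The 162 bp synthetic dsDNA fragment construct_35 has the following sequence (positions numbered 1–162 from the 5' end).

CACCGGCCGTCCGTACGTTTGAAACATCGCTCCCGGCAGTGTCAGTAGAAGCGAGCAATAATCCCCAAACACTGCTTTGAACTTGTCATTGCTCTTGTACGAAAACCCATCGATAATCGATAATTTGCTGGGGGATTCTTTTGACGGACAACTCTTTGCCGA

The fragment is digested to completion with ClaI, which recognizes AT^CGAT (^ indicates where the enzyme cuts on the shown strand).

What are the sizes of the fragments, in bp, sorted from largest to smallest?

ClaI sites (ATCGAT) start at positions 109, 116.
ClaI cuts after base 2 of each site, so after positions 110, 117.
Linear molecule, 2 cuts → 3 fragments:
  1–110 → 110 bp
  111–117 → 7 bp
  118–162 → 45 bp
Sorted largest to smallest: 110, 45, 7 bp.

110, 45, 7 bp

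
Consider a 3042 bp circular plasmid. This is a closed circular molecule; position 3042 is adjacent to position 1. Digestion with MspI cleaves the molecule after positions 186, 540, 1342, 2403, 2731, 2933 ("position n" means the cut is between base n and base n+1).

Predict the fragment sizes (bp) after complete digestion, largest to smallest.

1061, 802, 354, 328, 295, 202 bp

Circular molecule, 6 cuts → 6 fragments:
  540 − 186 = 354 bp
  1342 − 540 = 802 bp
  2403 − 1342 = 1061 bp
  2731 − 2403 = 328 bp
  2933 − 2731 = 202 bp
  wrap: 3042 − 2933 + 186 = 295 bp
Sorted largest to smallest: 1061, 802, 354, 328, 295, 202 bp.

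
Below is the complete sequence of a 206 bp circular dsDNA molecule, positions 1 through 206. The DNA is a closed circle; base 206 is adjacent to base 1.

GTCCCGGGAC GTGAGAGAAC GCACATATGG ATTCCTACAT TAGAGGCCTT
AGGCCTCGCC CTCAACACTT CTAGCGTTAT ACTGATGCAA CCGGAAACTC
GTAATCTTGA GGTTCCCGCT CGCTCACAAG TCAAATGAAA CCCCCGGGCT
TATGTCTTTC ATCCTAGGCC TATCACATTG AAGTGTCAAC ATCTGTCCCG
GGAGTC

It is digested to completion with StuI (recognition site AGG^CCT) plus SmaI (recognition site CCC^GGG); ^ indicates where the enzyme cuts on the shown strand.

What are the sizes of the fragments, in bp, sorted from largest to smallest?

92, 41, 31, 23, 12, 7 bp

StuI sites (AGGCCT) start at positions 44, 51, 166.
StuI cuts after base 3 of each site, so after positions 46, 53, 168.
SmaI sites (CCCGGG) start at positions 3, 143, 197.
SmaI cuts after base 3 of each site, so after positions 5, 145, 199.
Combined cut positions: 5, 46, 53, 145, 168, 199.
Circular molecule, 6 cuts → 6 fragments:
  6–46 → 41 bp
  47–53 → 7 bp
  54–145 → 92 bp
  146–168 → 23 bp
  169–199 → 31 bp
  200–206 then 1–5 → 7 + 5 = 12 bp
Sorted largest to smallest: 92, 41, 31, 23, 12, 7 bp.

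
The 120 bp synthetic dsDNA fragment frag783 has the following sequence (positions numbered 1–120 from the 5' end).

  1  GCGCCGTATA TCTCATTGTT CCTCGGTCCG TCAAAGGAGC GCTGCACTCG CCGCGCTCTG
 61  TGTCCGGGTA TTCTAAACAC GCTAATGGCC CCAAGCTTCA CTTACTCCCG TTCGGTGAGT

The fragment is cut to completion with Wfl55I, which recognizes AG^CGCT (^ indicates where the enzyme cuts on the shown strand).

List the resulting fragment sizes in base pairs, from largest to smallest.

81, 39 bp

The Wfl55I site (AGCGCT) starts at position 38.
Wfl55I cuts after base 2 of each site, so after position 39.
Linear molecule, 1 cut → 2 fragments:
  1–39 → 39 bp
  40–120 → 81 bp
Sorted largest to smallest: 81, 39 bp.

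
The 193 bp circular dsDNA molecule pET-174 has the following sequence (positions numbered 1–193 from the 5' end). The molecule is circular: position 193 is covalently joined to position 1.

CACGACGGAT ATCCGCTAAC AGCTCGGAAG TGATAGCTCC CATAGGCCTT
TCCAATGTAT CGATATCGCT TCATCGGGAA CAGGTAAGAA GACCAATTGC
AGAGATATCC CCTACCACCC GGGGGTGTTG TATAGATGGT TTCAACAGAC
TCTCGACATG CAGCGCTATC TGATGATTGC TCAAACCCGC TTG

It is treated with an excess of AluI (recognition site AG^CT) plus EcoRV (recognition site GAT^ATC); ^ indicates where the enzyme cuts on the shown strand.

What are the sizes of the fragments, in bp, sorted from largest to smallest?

AluI sites (AGCT) start at positions 21, 35.
AluI cuts after base 2 of each site, so after positions 22, 36.
EcoRV sites (GATATC) start at positions 8, 62, 104.
EcoRV cuts after base 3 of each site, so after positions 10, 64, 106.
Combined cut positions: 10, 22, 36, 64, 106.
Circular molecule, 5 cuts → 5 fragments:
  11–22 → 12 bp
  23–36 → 14 bp
  37–64 → 28 bp
  65–106 → 42 bp
  107–193 then 1–10 → 87 + 10 = 97 bp
Sorted largest to smallest: 97, 42, 28, 14, 12 bp.

97, 42, 28, 14, 12 bp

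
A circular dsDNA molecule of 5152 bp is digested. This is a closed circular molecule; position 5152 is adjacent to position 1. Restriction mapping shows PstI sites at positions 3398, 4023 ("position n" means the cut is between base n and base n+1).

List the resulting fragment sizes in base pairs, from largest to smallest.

4527, 625 bp

Circular molecule, 2 cuts → 2 fragments:
  4023 − 3398 = 625 bp
  wrap: 5152 − 4023 + 3398 = 4527 bp
Sorted largest to smallest: 4527, 625 bp.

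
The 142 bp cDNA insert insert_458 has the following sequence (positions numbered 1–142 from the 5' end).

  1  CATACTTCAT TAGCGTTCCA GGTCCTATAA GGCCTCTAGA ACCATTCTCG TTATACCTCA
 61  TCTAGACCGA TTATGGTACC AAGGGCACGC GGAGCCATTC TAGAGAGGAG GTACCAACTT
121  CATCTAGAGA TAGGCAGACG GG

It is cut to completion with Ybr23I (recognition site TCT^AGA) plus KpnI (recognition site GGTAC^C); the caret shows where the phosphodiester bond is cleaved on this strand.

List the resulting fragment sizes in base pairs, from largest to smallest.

Ybr23I sites (TCTAGA) start at positions 35, 61, 99, 123.
Ybr23I cuts after base 3 of each site, so after positions 37, 63, 101, 125.
KpnI sites (GGTACC) start at positions 75, 110.
KpnI cuts after base 5 of each site (before the last base), so after positions 79, 114.
Combined cut positions: 37, 63, 79, 101, 114, 125.
Linear molecule, 6 cuts → 7 fragments:
  1–37 → 37 bp
  38–63 → 26 bp
  64–79 → 16 bp
  80–101 → 22 bp
  102–114 → 13 bp
  115–125 → 11 bp
  126–142 → 17 bp
Sorted largest to smallest: 37, 26, 22, 17, 16, 13, 11 bp.

37, 26, 22, 17, 16, 13, 11 bp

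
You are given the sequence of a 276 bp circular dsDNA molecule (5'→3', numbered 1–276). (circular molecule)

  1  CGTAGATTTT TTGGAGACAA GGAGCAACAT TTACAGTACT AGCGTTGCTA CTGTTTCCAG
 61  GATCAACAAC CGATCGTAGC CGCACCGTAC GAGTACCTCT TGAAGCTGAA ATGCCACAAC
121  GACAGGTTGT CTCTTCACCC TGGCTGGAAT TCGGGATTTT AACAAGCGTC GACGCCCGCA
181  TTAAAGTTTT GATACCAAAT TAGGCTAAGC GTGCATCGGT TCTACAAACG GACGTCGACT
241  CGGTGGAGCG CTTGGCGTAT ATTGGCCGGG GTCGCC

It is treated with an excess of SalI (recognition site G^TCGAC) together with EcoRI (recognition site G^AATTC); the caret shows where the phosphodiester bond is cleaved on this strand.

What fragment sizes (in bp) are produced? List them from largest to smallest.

189, 66, 21 bp

SalI sites (GTCGAC) start at positions 168, 234.
SalI cuts after the first base of each site, so after positions 168, 234.
The EcoRI site (GAATTC) starts at position 147.
EcoRI cuts after the first base of each site, so after position 147.
Combined cut positions: 147, 168, 234.
Circular molecule, 3 cuts → 3 fragments:
  148–168 → 21 bp
  169–234 → 66 bp
  235–276 then 1–147 → 42 + 147 = 189 bp
Sorted largest to smallest: 189, 66, 21 bp.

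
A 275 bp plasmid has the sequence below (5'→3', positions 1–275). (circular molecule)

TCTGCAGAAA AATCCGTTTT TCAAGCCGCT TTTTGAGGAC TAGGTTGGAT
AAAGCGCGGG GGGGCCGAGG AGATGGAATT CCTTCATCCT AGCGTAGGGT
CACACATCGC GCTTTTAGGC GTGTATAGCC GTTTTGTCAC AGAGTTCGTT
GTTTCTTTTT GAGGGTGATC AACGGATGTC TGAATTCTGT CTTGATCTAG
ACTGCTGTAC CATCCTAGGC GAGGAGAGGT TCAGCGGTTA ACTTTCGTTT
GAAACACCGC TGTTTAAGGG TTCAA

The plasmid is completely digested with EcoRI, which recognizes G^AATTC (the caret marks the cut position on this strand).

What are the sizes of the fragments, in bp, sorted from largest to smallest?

EcoRI sites (GAATTC) start at positions 76, 182.
EcoRI cuts after the first base of each site, so after positions 76, 182.
Circular molecule, 2 cuts → 2 fragments:
  77–182 → 106 bp
  183–275 then 1–76 → 93 + 76 = 169 bp
Sorted largest to smallest: 169, 106 bp.

169, 106 bp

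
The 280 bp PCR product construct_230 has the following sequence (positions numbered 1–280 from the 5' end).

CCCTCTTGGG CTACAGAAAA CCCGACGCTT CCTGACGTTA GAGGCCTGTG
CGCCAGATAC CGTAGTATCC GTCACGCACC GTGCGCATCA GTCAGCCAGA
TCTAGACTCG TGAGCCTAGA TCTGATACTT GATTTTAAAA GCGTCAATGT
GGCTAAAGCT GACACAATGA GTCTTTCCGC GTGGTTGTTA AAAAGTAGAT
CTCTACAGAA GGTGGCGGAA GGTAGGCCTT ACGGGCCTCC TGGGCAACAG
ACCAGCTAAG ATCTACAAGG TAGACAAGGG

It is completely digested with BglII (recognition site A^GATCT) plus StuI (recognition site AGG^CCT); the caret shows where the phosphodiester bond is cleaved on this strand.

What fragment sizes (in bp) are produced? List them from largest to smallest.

79, 54, 44, 33, 29, 21, 20 bp

BglII sites (AGATCT) start at positions 98, 118, 197, 259.
BglII cuts after the first base of each site, so after positions 98, 118, 197, 259.
StuI sites (AGGCCT) start at positions 42, 224.
StuI cuts after base 3 of each site, so after positions 44, 226.
Combined cut positions: 44, 98, 118, 197, 226, 259.
Linear molecule, 6 cuts → 7 fragments:
  1–44 → 44 bp
  45–98 → 54 bp
  99–118 → 20 bp
  119–197 → 79 bp
  198–226 → 29 bp
  227–259 → 33 bp
  260–280 → 21 bp
Sorted largest to smallest: 79, 54, 44, 33, 29, 21, 20 bp.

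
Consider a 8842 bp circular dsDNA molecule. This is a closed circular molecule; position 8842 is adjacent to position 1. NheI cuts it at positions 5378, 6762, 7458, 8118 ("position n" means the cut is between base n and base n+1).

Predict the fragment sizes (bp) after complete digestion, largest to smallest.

Circular molecule, 4 cuts → 4 fragments:
  6762 − 5378 = 1384 bp
  7458 − 6762 = 696 bp
  8118 − 7458 = 660 bp
  wrap: 8842 − 8118 + 5378 = 6102 bp
Sorted largest to smallest: 6102, 1384, 696, 660 bp.

6102, 1384, 696, 660 bp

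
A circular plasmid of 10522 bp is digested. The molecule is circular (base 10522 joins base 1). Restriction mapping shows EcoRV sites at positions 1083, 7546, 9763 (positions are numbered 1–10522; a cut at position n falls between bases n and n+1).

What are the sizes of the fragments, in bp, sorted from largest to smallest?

Circular molecule, 3 cuts → 3 fragments:
  7546 − 1083 = 6463 bp
  9763 − 7546 = 2217 bp
  wrap: 10522 − 9763 + 1083 = 1842 bp
Sorted largest to smallest: 6463, 2217, 1842 bp.

6463, 2217, 1842 bp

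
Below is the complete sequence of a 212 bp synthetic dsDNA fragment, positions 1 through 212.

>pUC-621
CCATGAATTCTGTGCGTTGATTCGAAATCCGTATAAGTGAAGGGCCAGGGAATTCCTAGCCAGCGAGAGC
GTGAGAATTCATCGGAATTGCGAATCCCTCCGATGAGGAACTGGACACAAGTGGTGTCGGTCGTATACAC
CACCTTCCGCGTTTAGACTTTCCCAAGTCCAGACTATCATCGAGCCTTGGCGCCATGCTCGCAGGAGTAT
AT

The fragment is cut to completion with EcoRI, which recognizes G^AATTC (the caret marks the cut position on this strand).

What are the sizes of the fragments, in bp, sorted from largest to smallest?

137, 45, 25, 5 bp

EcoRI sites (GAATTC) start at positions 5, 50, 75.
EcoRI cuts after the first base of each site, so after positions 5, 50, 75.
Linear molecule, 3 cuts → 4 fragments:
  1–5 → 5 bp
  6–50 → 45 bp
  51–75 → 25 bp
  76–212 → 137 bp
Sorted largest to smallest: 137, 45, 25, 5 bp.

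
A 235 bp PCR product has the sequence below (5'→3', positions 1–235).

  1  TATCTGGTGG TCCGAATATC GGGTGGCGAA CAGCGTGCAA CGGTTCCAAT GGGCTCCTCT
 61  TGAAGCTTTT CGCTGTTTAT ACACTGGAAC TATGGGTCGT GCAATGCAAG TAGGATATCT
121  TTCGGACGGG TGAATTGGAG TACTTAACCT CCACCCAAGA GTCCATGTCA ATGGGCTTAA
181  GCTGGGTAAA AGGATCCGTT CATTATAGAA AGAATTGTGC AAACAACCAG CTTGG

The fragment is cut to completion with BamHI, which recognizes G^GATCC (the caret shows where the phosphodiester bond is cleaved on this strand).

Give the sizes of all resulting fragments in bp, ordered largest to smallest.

The BamHI site (GGATCC) starts at position 192.
BamHI cuts after the first base of each site, so after position 192.
Linear molecule, 1 cut → 2 fragments:
  1–192 → 192 bp
  193–235 → 43 bp
Sorted largest to smallest: 192, 43 bp.

192, 43 bp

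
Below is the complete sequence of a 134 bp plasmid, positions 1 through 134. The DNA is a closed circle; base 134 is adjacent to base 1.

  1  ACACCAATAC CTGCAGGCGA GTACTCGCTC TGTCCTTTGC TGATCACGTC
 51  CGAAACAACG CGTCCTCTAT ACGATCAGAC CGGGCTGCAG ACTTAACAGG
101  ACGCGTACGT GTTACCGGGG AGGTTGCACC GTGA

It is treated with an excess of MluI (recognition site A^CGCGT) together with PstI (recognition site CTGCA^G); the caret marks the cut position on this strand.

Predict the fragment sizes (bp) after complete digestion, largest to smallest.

MluI sites (ACGCGT) start at positions 58, 101.
MluI cuts after the first base of each site, so after positions 58, 101.
PstI sites (CTGCAG) start at positions 11, 85.
PstI cuts after base 5 of each site (before the last base), so after positions 15, 89.
Combined cut positions: 15, 58, 89, 101.
Circular molecule, 4 cuts → 4 fragments:
  16–58 → 43 bp
  59–89 → 31 bp
  90–101 → 12 bp
  102–134 then 1–15 → 33 + 15 = 48 bp
Sorted largest to smallest: 48, 43, 31, 12 bp.

48, 43, 31, 12 bp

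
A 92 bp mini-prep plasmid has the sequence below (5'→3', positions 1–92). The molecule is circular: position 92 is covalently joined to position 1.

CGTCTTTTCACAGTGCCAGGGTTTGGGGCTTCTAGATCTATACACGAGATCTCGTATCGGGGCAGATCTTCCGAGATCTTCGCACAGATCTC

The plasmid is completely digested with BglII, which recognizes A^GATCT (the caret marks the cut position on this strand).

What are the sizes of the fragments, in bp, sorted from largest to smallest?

40, 17, 13, 12, 10 bp

BglII sites (AGATCT) start at positions 34, 47, 64, 74, 86.
BglII cuts after the first base of each site, so after positions 34, 47, 64, 74, 86.
Circular molecule, 5 cuts → 5 fragments:
  35–47 → 13 bp
  48–64 → 17 bp
  65–74 → 10 bp
  75–86 → 12 bp
  87–92 then 1–34 → 6 + 34 = 40 bp
Sorted largest to smallest: 40, 17, 13, 12, 10 bp.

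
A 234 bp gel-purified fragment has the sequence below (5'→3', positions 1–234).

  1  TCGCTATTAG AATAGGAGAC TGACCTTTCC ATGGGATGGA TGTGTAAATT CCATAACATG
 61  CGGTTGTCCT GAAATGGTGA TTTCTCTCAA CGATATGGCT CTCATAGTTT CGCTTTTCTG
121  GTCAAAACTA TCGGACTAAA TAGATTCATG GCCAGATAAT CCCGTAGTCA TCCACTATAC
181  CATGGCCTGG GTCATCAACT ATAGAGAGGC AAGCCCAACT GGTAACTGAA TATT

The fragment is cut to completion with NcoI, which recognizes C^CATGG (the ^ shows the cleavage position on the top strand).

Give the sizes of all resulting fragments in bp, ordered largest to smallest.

NcoI sites (CCATGG) start at positions 29, 180.
NcoI cuts after the first base of each site, so after positions 29, 180.
Linear molecule, 2 cuts → 3 fragments:
  1–29 → 29 bp
  30–180 → 151 bp
  181–234 → 54 bp
Sorted largest to smallest: 151, 54, 29 bp.

151, 54, 29 bp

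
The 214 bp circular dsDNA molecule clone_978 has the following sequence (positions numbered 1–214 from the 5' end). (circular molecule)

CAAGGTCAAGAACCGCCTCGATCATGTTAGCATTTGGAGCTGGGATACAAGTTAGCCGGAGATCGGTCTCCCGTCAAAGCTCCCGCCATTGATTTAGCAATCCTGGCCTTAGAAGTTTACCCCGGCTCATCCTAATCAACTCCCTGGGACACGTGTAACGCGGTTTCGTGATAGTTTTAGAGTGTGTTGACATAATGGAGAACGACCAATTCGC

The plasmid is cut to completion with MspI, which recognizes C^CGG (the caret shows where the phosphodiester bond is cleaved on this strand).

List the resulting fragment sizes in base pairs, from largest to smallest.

148, 66 bp

MspI sites (CCGG) start at positions 56, 122.
MspI cuts after the first base of each site, so after positions 56, 122.
Circular molecule, 2 cuts → 2 fragments:
  57–122 → 66 bp
  123–214 then 1–56 → 92 + 56 = 148 bp
Sorted largest to smallest: 148, 66 bp.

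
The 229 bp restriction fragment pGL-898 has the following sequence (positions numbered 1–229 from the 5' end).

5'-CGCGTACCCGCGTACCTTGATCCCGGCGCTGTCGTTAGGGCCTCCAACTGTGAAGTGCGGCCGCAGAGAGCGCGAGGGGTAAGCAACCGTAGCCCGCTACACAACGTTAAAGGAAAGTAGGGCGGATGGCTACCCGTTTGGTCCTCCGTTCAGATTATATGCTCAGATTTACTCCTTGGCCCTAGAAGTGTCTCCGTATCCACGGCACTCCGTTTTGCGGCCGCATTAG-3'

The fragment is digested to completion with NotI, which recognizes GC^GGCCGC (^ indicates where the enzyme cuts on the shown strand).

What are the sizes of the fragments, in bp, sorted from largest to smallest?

NotI sites (GCGGCCGC) start at positions 57, 217.
NotI cuts after base 2 of each site, so after positions 58, 218.
Linear molecule, 2 cuts → 3 fragments:
  1–58 → 58 bp
  59–218 → 160 bp
  219–229 → 11 bp
Sorted largest to smallest: 160, 58, 11 bp.

160, 58, 11 bp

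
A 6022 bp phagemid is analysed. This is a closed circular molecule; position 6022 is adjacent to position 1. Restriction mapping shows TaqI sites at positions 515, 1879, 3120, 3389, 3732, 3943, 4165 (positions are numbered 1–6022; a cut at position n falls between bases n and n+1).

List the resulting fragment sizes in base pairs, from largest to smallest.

2372, 1364, 1241, 343, 269, 222, 211 bp

Circular molecule, 7 cuts → 7 fragments:
  1879 − 515 = 1364 bp
  3120 − 1879 = 1241 bp
  3389 − 3120 = 269 bp
  3732 − 3389 = 343 bp
  3943 − 3732 = 211 bp
  4165 − 3943 = 222 bp
  wrap: 6022 − 4165 + 515 = 2372 bp
Sorted largest to smallest: 2372, 1364, 1241, 343, 269, 222, 211 bp.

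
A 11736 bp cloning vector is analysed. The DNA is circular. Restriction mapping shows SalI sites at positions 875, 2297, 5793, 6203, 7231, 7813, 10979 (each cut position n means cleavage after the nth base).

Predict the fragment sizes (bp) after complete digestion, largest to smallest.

3496, 3166, 1632, 1422, 1028, 582, 410 bp

Circular molecule, 7 cuts → 7 fragments:
  2297 − 875 = 1422 bp
  5793 − 2297 = 3496 bp
  6203 − 5793 = 410 bp
  7231 − 6203 = 1028 bp
  7813 − 7231 = 582 bp
  10979 − 7813 = 3166 bp
  wrap: 11736 − 10979 + 875 = 1632 bp
Sorted largest to smallest: 3496, 3166, 1632, 1422, 1028, 582, 410 bp.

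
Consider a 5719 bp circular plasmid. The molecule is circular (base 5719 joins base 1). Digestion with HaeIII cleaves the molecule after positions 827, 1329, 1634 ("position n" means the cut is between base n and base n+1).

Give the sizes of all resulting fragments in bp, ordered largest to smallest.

Circular molecule, 3 cuts → 3 fragments:
  1329 − 827 = 502 bp
  1634 − 1329 = 305 bp
  wrap: 5719 − 1634 + 827 = 4912 bp
Sorted largest to smallest: 4912, 502, 305 bp.

4912, 502, 305 bp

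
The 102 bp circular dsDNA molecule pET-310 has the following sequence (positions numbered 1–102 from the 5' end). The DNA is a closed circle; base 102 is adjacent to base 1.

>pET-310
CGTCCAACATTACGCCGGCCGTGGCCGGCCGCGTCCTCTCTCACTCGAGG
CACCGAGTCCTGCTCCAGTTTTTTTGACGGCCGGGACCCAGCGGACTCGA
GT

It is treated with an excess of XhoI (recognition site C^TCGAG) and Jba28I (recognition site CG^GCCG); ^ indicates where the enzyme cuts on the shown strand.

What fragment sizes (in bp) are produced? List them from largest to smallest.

35, 23, 17, 17, 10 bp

XhoI sites (CTCGAG) start at positions 44, 96.
XhoI cuts after the first base of each site, so after positions 44, 96.
Jba28I sites (CGGCCG) start at positions 16, 26, 78.
Jba28I cuts after base 2 of each site, so after positions 17, 27, 79.
Combined cut positions: 17, 27, 44, 79, 96.
Circular molecule, 5 cuts → 5 fragments:
  18–27 → 10 bp
  28–44 → 17 bp
  45–79 → 35 bp
  80–96 → 17 bp
  97–102 then 1–17 → 6 + 17 = 23 bp
Sorted largest to smallest: 35, 23, 17, 17, 10 bp.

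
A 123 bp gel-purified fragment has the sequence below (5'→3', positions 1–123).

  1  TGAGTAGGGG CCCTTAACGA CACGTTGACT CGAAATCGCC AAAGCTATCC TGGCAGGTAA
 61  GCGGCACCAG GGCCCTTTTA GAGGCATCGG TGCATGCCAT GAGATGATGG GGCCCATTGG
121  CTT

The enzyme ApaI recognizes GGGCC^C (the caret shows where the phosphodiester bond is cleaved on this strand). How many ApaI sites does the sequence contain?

3

GGGCCC occurs starting at positions 8, 70, 110.
ApaI cuts at 3 sites.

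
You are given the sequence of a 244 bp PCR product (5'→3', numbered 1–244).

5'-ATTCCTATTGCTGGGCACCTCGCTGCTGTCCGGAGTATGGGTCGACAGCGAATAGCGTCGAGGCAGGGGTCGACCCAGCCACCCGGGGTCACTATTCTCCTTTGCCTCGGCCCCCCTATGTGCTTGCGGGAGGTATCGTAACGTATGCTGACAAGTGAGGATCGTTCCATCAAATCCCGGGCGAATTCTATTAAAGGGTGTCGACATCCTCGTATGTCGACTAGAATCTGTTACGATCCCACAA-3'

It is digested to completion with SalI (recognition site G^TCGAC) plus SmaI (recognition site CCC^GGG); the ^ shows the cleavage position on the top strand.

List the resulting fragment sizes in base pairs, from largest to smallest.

SalI sites (GTCGAC) start at positions 41, 69, 200, 216.
SalI cuts after the first base of each site, so after positions 41, 69, 200, 216.
SmaI sites (CCCGGG) start at positions 82, 176.
SmaI cuts after base 3 of each site, so after positions 84, 178.
Combined cut positions: 41, 69, 84, 178, 200, 216.
Linear molecule, 6 cuts → 7 fragments:
  1–41 → 41 bp
  42–69 → 28 bp
  70–84 → 15 bp
  85–178 → 94 bp
  179–200 → 22 bp
  201–216 → 16 bp
  217–244 → 28 bp
Sorted largest to smallest: 94, 41, 28, 28, 22, 16, 15 bp.

94, 41, 28, 28, 22, 16, 15 bp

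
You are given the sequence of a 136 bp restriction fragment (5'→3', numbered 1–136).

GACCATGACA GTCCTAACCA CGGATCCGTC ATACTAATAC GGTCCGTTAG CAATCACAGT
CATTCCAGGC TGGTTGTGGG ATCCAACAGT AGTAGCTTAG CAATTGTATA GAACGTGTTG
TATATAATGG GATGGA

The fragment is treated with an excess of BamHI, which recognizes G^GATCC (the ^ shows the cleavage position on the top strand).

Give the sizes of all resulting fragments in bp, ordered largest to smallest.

BamHI sites (GGATCC) start at positions 22, 79.
BamHI cuts after the first base of each site, so after positions 22, 79.
Linear molecule, 2 cuts → 3 fragments:
  1–22 → 22 bp
  23–79 → 57 bp
  80–136 → 57 bp
Sorted largest to smallest: 57, 57, 22 bp.

57, 57, 22 bp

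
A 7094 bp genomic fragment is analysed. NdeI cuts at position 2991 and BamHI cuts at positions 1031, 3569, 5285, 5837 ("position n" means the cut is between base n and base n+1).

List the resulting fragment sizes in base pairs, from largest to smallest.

1960, 1716, 1257, 1031, 578, 552 bp

Combined cut positions (sorted): 1031, 2991, 3569, 5285, 5837.
Linear molecule, 5 cuts → 6 fragments:
  1031 − 0 = 1031 bp
  2991 − 1031 = 1960 bp
  3569 − 2991 = 578 bp
  5285 − 3569 = 1716 bp
  5837 − 5285 = 552 bp
  7094 − 5837 = 1257 bp
Sorted largest to smallest: 1960, 1716, 1257, 1031, 578, 552 bp.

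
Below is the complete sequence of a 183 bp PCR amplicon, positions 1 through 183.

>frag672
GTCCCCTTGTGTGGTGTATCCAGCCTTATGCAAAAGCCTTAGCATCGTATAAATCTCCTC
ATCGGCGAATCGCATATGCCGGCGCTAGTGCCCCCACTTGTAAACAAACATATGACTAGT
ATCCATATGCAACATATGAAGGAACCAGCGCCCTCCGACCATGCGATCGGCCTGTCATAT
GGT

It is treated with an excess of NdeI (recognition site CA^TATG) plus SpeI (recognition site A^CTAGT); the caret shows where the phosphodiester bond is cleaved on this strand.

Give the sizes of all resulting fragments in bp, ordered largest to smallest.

NdeI sites (CATATG) start at positions 73, 109, 124, 133, 176.
NdeI cuts after base 2 of each site, so after positions 74, 110, 125, 134, 177.
The SpeI site (ACTAGT) starts at position 115.
SpeI cuts after the first base of each site, so after position 115.
Combined cut positions: 74, 110, 115, 125, 134, 177.
Linear molecule, 6 cuts → 7 fragments:
  1–74 → 74 bp
  75–110 → 36 bp
  111–115 → 5 bp
  116–125 → 10 bp
  126–134 → 9 bp
  135–177 → 43 bp
  178–183 → 6 bp
Sorted largest to smallest: 74, 43, 36, 10, 9, 6, 5 bp.

74, 43, 36, 10, 9, 6, 5 bp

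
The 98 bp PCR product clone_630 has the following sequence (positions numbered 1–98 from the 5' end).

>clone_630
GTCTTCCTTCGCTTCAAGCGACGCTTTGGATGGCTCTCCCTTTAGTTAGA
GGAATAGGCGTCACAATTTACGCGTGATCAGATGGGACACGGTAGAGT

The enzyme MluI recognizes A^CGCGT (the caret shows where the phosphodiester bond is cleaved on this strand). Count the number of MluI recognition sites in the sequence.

1

ACGCGT occurs starting at position 70.
MluI cuts at 1 site.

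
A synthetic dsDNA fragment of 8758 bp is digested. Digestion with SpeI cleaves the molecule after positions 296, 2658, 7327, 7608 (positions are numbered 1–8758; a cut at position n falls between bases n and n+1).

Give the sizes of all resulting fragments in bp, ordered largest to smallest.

Linear molecule, 4 cuts → 5 fragments:
  296 − 0 = 296 bp
  2658 − 296 = 2362 bp
  7327 − 2658 = 4669 bp
  7608 − 7327 = 281 bp
  8758 − 7608 = 1150 bp
Sorted largest to smallest: 4669, 2362, 1150, 296, 281 bp.

4669, 2362, 1150, 296, 281 bp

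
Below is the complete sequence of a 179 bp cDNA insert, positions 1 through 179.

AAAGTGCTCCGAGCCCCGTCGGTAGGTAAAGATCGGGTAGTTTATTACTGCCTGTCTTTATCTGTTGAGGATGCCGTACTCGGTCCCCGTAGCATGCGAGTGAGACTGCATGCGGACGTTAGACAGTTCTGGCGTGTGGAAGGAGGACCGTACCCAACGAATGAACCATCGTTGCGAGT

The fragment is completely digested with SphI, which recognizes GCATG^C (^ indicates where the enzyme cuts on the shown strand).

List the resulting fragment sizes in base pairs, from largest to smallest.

96, 67, 16 bp

SphI sites (GCATGC) start at positions 92, 108.
SphI cuts after base 5 of each site (before the last base), so after positions 96, 112.
Linear molecule, 2 cuts → 3 fragments:
  1–96 → 96 bp
  97–112 → 16 bp
  113–179 → 67 bp
Sorted largest to smallest: 96, 67, 16 bp.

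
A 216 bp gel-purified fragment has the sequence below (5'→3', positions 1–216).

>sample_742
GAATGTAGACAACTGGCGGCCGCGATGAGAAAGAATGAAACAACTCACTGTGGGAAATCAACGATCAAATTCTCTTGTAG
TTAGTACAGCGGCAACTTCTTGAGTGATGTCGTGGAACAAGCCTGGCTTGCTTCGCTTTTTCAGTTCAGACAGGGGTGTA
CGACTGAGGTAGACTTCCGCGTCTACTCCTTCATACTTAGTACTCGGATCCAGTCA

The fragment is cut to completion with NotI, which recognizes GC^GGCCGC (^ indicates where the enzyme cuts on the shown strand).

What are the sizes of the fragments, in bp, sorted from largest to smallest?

The NotI site (GCGGCCGC) starts at position 16.
NotI cuts after base 2 of each site, so after position 17.
Linear molecule, 1 cut → 2 fragments:
  1–17 → 17 bp
  18–216 → 199 bp
Sorted largest to smallest: 199, 17 bp.

199, 17 bp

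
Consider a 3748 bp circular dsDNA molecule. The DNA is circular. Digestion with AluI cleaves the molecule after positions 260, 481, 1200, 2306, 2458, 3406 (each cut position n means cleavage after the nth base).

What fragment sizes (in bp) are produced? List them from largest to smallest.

Circular molecule, 6 cuts → 6 fragments:
  481 − 260 = 221 bp
  1200 − 481 = 719 bp
  2306 − 1200 = 1106 bp
  2458 − 2306 = 152 bp
  3406 − 2458 = 948 bp
  wrap: 3748 − 3406 + 260 = 602 bp
Sorted largest to smallest: 1106, 948, 719, 602, 221, 152 bp.

1106, 948, 719, 602, 221, 152 bp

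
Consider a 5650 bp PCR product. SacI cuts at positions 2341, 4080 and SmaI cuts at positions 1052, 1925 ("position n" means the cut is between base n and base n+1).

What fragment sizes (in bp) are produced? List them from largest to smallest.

Combined cut positions (sorted): 1052, 1925, 2341, 4080.
Linear molecule, 4 cuts → 5 fragments:
  1052 − 0 = 1052 bp
  1925 − 1052 = 873 bp
  2341 − 1925 = 416 bp
  4080 − 2341 = 1739 bp
  5650 − 4080 = 1570 bp
Sorted largest to smallest: 1739, 1570, 1052, 873, 416 bp.

1739, 1570, 1052, 873, 416 bp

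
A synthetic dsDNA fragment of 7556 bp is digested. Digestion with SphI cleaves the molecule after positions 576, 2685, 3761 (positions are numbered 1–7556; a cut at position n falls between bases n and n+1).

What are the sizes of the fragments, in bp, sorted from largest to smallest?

Linear molecule, 3 cuts → 4 fragments:
  576 − 0 = 576 bp
  2685 − 576 = 2109 bp
  3761 − 2685 = 1076 bp
  7556 − 3761 = 3795 bp
Sorted largest to smallest: 3795, 2109, 1076, 576 bp.

3795, 2109, 1076, 576 bp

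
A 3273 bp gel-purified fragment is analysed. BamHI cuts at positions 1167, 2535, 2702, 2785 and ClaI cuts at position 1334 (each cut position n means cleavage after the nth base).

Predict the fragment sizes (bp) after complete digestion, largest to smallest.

1201, 1167, 488, 167, 167, 83 bp

Combined cut positions (sorted): 1167, 1334, 2535, 2702, 2785.
Linear molecule, 5 cuts → 6 fragments:
  1167 − 0 = 1167 bp
  1334 − 1167 = 167 bp
  2535 − 1334 = 1201 bp
  2702 − 2535 = 167 bp
  2785 − 2702 = 83 bp
  3273 − 2785 = 488 bp
Sorted largest to smallest: 1201, 1167, 488, 167, 167, 83 bp.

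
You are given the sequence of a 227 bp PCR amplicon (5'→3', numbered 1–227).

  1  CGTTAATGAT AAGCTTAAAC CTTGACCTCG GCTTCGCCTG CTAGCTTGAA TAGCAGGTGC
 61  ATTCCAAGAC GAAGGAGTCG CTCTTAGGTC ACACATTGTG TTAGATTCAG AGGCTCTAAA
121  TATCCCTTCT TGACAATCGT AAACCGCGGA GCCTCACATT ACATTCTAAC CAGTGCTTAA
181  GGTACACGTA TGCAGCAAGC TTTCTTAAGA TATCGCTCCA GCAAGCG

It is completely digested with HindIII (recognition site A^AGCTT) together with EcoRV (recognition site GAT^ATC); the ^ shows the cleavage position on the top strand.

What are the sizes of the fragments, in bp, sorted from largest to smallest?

HindIII sites (AAGCTT) start at positions 11, 197.
HindIII cuts after the first base of each site, so after positions 11, 197.
The EcoRV site (GATATC) starts at position 209.
EcoRV cuts after base 3 of each site, so after position 211.
Combined cut positions: 11, 197, 211.
Linear molecule, 3 cuts → 4 fragments:
  1–11 → 11 bp
  12–197 → 186 bp
  198–211 → 14 bp
  212–227 → 16 bp
Sorted largest to smallest: 186, 16, 14, 11 bp.

186, 16, 14, 11 bp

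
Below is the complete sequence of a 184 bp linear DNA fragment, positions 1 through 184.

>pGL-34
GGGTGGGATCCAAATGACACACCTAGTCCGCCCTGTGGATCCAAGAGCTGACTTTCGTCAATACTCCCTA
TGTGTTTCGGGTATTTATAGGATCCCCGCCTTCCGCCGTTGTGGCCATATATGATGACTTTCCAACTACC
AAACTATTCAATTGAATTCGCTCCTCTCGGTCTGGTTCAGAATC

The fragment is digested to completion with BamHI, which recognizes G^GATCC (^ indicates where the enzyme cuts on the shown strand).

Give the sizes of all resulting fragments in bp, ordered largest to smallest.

94, 53, 31, 6 bp

BamHI sites (GGATCC) start at positions 6, 37, 90.
BamHI cuts after the first base of each site, so after positions 6, 37, 90.
Linear molecule, 3 cuts → 4 fragments:
  1–6 → 6 bp
  7–37 → 31 bp
  38–90 → 53 bp
  91–184 → 94 bp
Sorted largest to smallest: 94, 53, 31, 6 bp.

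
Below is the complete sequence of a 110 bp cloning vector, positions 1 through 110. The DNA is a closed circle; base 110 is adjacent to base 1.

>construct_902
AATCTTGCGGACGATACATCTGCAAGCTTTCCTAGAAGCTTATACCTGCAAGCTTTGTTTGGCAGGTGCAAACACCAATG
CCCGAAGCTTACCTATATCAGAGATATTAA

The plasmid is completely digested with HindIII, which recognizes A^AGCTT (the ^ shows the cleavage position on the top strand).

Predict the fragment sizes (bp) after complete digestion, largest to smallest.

HindIII sites (AAGCTT) start at positions 24, 36, 50, 85.
HindIII cuts after the first base of each site, so after positions 24, 36, 50, 85.
Circular molecule, 4 cuts → 4 fragments:
  25–36 → 12 bp
  37–50 → 14 bp
  51–85 → 35 bp
  86–110 then 1–24 → 25 + 24 = 49 bp
Sorted largest to smallest: 49, 35, 14, 12 bp.

49, 35, 14, 12 bp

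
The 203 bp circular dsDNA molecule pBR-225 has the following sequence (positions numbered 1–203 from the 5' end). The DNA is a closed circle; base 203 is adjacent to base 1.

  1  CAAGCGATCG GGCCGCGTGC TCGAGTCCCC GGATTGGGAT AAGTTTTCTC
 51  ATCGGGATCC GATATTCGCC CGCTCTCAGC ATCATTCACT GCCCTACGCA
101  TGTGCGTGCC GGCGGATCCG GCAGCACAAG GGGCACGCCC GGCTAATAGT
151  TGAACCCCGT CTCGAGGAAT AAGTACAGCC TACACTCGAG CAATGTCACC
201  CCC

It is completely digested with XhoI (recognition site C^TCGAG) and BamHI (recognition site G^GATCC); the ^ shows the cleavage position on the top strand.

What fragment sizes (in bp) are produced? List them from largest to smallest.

59, 47, 38, 35, 24 bp

XhoI sites (CTCGAG) start at positions 20, 161, 185.
XhoI cuts after the first base of each site, so after positions 20, 161, 185.
BamHI sites (GGATCC) start at positions 55, 114.
BamHI cuts after the first base of each site, so after positions 55, 114.
Combined cut positions: 20, 55, 114, 161, 185.
Circular molecule, 5 cuts → 5 fragments:
  21–55 → 35 bp
  56–114 → 59 bp
  115–161 → 47 bp
  162–185 → 24 bp
  186–203 then 1–20 → 18 + 20 = 38 bp
Sorted largest to smallest: 59, 47, 38, 35, 24 bp.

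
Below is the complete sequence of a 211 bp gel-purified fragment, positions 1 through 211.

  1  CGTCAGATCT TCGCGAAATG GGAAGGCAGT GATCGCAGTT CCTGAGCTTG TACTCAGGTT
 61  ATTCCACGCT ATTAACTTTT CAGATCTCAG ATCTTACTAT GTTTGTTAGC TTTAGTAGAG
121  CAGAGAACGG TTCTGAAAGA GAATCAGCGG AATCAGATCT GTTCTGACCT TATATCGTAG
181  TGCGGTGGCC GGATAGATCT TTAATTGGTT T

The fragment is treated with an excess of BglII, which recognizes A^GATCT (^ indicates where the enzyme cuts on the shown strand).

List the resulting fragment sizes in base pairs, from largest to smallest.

77, 66, 40, 16, 7, 5 bp

BglII sites (AGATCT) start at positions 5, 82, 89, 155, 195.
BglII cuts after the first base of each site, so after positions 5, 82, 89, 155, 195.
Linear molecule, 5 cuts → 6 fragments:
  1–5 → 5 bp
  6–82 → 77 bp
  83–89 → 7 bp
  90–155 → 66 bp
  156–195 → 40 bp
  196–211 → 16 bp
Sorted largest to smallest: 77, 66, 40, 16, 7, 5 bp.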